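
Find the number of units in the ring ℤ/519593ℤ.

Prime factorization: 519593 = 19 · 23 · 29 · 41.
φ(519593) = 519593 · (1 − 1/19) · (1 − 1/23) · (1 − 1/29) · (1 − 1/41)
       = 519593 · 443520/519593 = 443520.

443520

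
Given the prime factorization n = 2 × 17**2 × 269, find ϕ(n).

φ(155482) = 155482 · (1 − 1/2) · (1 − 1/17) · (1 − 1/269)
       = 155482 · 4288/9146 = 72896.

72896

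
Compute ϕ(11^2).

110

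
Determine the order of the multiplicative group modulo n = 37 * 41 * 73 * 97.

9953280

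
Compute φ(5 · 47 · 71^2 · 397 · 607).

φ(285472157665) = 285472157665 · (1 − 1/5) · (1 − 1/47) · (1 − 1/71) · (1 − 1/397) · (1 − 1/607)
       = 285472157665 · 3090890880/4020734615 = 219453252480.

219453252480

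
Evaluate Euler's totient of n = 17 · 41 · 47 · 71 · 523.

1075737600

φ(1216439947) = 1216439947 · (1 − 1/17) · (1 − 1/41) · (1 − 1/47) · (1 − 1/71) · (1 − 1/523)
       = 1216439947 · 1075737600/1216439947 = 1075737600.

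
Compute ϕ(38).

38 = 2 × 19.
φ(38) = 38 · (1 − 1/2) · (1 − 1/19)
       = 38 · 18/38 = 18.

18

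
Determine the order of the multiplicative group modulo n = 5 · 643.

2568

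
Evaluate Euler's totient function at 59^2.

φ(59^2) = 59^1·(59−1) = 59·58 = 3422.

3422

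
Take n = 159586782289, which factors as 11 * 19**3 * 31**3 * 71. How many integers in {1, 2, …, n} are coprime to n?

φ(11) = 11 − 1 = 10.
φ(19^3) = 19^3 − 19^2 = 6859 − 361 = 6498.
φ(31^3) = 31^2·(31−1) = 961·30 = 28830.
φ(71) = 71 − 1 = 70.
φ(159586782289) = 10 × 6498 × 28830 × 70 = 131136138000.

131136138000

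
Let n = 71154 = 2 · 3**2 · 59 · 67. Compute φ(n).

φ(2) = 2 − 1 = 1.
φ(3^2) = 3^2 − 3^1 = 9 − 3 = 6.
φ(59) = 59 − 1 = 58.
φ(67) = 67 − 1 = 66.
Since φ is multiplicative, φ(71154) = 1 · 6 · 58 · 66 = 22968.

22968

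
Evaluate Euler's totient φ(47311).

38720

47311 = 11^2 · 17 · 23.
φ(11^2) = 11^2 − 11^1 = 121 − 11 = 110.
φ(17) = 17 − 1 = 16.
φ(23) = 23 − 1 = 22.
φ(47311) = 110 × 16 × 22 = 38720.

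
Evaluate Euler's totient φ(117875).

117875 = 5^3 × 23 × 41.
φ(117875) = 117875 · (1 − 1/5) · (1 − 1/23) · (1 − 1/41)
       = 117875 · 3520/4715 = 88000.

88000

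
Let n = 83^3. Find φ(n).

φ(571787) = 571787 · (1 − 1/83)
       = 571787 · 82/83 = 564898.

564898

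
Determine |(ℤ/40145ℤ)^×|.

First factor: 40145 = 5 × 7 × 31 × 37.
φ(40145) = 40145 · (1 − 1/5) · (1 − 1/7) · (1 − 1/31) · (1 − 1/37)
       = 40145 · 25920/40145 = 25920.

25920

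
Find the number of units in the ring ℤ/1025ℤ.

1025 = 5^2 * 41.
φ(5^2) = 5^2 − 5^1 = 25 − 5 = 20.
φ(41) = 41 − 1 = 40.
Since φ is multiplicative, φ(1025) = 20 · 40 = 800.

800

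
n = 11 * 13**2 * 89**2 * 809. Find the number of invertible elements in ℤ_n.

φ(11) = 11 − 1 = 10.
φ(13^2) = 13^1·(13−1) = 13·12 = 156.
φ(89^2) = 89^2 − 89^1 = 7921 − 89 = 7832.
φ(809) = 809 − 1 = 808.
Multiply: 10 · 156 · 7832 · 808 = 9872079360.

9872079360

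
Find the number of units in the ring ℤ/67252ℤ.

29568

Prime factorization: 67252 = 2**2 · 17 · 23 · 43.
φ(67252) = 67252 · (1 − 1/2) · (1 − 1/17) · (1 − 1/23) · (1 − 1/43)
       = 67252 · 14784/33626 = 29568.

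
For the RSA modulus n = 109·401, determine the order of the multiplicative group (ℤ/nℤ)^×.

43200

For distinct primes, φ(pq) = (p−1)(q−1) = 108 × 400 = 43200.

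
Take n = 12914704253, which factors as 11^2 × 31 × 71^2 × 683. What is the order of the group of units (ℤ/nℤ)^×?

11185482000

φ(11^2) = 11^2 − 11^1 = 121 − 11 = 110.
φ(31) = 31 − 1 = 30.
φ(71^2) = 71^2 − 71^1 = 5041 − 71 = 4970.
φ(683) = 683 − 1 = 682.
φ(12914704253) = 110 × 30 × 4970 × 682 = 11185482000.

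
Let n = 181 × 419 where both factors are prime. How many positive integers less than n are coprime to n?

φ(181) = 181 − 1 = 180.
φ(419) = 419 − 1 = 418.
Multiply: 180 · 418 = 75240.

75240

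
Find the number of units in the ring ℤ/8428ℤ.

Factor 8428: 8428 = 2^2 * 7^2 * 43.
φ(8428) = 8428 · (1 − 1/2) · (1 − 1/7) · (1 − 1/43)
       = 8428 · 252/602 = 3528.

3528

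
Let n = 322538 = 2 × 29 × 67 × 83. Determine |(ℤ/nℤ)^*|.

151536

φ(2) = 2 − 1 = 1.
φ(29) = 29 − 1 = 28.
φ(67) = 67 − 1 = 66.
φ(83) = 83 − 1 = 82.
Since φ is multiplicative, φ(322538) = 1 · 28 · 66 · 82 = 151536.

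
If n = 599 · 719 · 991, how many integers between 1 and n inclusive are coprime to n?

φ(426804871) = 426804871 · (1 − 1/599) · (1 − 1/719) · (1 − 1/991)
       = 426804871 · 425070360/426804871 = 425070360.

425070360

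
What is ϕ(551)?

504

Factor 551: 551 = 19 * 29.
φ(19) = 19 − 1 = 18.
φ(29) = 29 − 1 = 28.
Multiply: 18 · 28 = 504.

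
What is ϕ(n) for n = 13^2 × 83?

12792

φ(14027) = 14027 · (1 − 1/13) · (1 − 1/83)
       = 14027 · 984/1079 = 12792.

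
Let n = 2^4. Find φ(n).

8

φ(2^4) = 2^4 − 2^3 = 16 − 8 = 8.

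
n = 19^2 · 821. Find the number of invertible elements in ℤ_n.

φ(19^2) = 19^2 − 19^1 = 361 − 19 = 342.
φ(821) = 821 − 1 = 820.
φ(296381) = 342 × 820 = 280440.

280440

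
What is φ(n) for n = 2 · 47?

46

φ(2) = 2 − 1 = 1.
φ(47) = 47 − 1 = 46.
φ(94) = 1 × 46 = 46.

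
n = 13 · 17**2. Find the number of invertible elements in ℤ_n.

3264

φ(13) = 13 − 1 = 12.
φ(17^2) = 17^1·(17−1) = 17·16 = 272.
φ(3757) = 12 × 272 = 3264.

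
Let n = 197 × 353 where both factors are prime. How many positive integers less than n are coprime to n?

68992

φ(pq) = (p−1)(q−1) = 196 · 352 = 68992.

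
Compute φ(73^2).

φ(73^2) = 73^2 − 73^1 = 5329 − 73 = 5256.

5256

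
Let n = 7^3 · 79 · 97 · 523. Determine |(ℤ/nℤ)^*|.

1149168384

φ(1374657907) = 1374657907 · (1 − 1/7) · (1 − 1/79) · (1 − 1/97) · (1 − 1/523)
       = 1374657907 · 23452416/28054243 = 1149168384.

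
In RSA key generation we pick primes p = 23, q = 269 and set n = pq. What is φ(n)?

5896

For distinct primes, φ(pq) = (p−1)(q−1) = 22 × 268 = 5896.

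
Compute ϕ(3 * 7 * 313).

3744

φ(6573) = 6573 · (1 − 1/3) · (1 − 1/7) · (1 − 1/313)
       = 6573 · 3744/6573 = 3744.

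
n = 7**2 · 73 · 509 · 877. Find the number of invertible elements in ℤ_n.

1345704192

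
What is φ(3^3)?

18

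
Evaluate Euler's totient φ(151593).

151593 = 3 × 13^3 × 23.
φ(151593) = 151593 · (1 − 1/3) · (1 − 1/13) · (1 − 1/23)
       = 151593 · 528/897 = 89232.

89232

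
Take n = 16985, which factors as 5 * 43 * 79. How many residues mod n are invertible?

13104

φ(16985) = 16985 · (1 − 1/5) · (1 − 1/43) · (1 − 1/79)
       = 16985 · 13104/16985 = 13104.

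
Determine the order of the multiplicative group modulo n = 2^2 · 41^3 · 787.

105701280

φ(2^2) = 2^2 − 2^1 = 4 − 2 = 2.
φ(41^3) = 41^3 − 41^2 = 68921 − 1681 = 67240.
φ(787) = 787 − 1 = 786.
Since φ is multiplicative, φ(216963308) = 2 · 67240 · 786 = 105701280.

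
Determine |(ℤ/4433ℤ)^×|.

4433 = 11 * 13 * 31.
φ(11) = 11 − 1 = 10.
φ(13) = 13 − 1 = 12.
φ(31) = 31 − 1 = 30.
Since φ is multiplicative, φ(4433) = 10 · 12 · 30 = 3600.

3600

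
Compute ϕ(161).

161 = 7 × 23.
φ(161) = 161 · (1 − 1/7) · (1 − 1/23)
       = 161 · 132/161 = 132.

132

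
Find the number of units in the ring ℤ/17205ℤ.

Factor 17205: 17205 = 3 * 5 * 31 * 37.
φ(17205) = 17205 · (1 − 1/3) · (1 − 1/5) · (1 − 1/31) · (1 − 1/37)
       = 17205 · 8640/17205 = 8640.

8640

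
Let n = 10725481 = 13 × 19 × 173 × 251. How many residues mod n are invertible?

9288000

φ(10725481) = 10725481 · (1 − 1/13) · (1 − 1/19) · (1 − 1/173) · (1 − 1/251)
       = 10725481 · 9288000/10725481 = 9288000.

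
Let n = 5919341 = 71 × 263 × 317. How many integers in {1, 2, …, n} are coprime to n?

φ(5919341) = 5919341 · (1 − 1/71) · (1 − 1/263) · (1 − 1/317)
       = 5919341 · 5795440/5919341 = 5795440.

5795440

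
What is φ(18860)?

18860 = 2**2 * 5 * 23 * 41.
φ(2^2) = 2^2 − 2^1 = 4 − 2 = 2.
φ(5) = 5 − 1 = 4.
φ(23) = 23 − 1 = 22.
φ(41) = 41 − 1 = 40.
φ(18860) = 2 × 4 × 22 × 40 = 7040.

7040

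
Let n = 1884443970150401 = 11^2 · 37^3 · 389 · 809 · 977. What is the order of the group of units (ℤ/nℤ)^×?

φ(11^2) = 11^1·(11−1) = 11·10 = 110.
φ(37^3) = 37^3 − 37^2 = 50653 − 1369 = 49284.
φ(389) = 389 − 1 = 388.
φ(809) = 809 − 1 = 808.
φ(977) = 977 − 1 = 976.
Multiply: 110 · 49284 · 388 · 808 · 976 = 1658790494760960.

1658790494760960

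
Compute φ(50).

20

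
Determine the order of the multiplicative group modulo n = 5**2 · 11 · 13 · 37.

86400

φ(132275) = 132275 · (1 − 1/5) · (1 − 1/11) · (1 − 1/13) · (1 − 1/37)
       = 132275 · 17280/26455 = 86400.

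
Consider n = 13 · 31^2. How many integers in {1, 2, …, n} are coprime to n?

11160

φ(13) = 13 − 1 = 12.
φ(31^2) = 31^1·(31−1) = 31·30 = 930.
Since φ is multiplicative, φ(12493) = 12 · 930 = 11160.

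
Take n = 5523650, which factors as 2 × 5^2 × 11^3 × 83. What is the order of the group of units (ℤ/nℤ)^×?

φ(5523650) = 5523650 · (1 − 1/2) · (1 − 1/5) · (1 − 1/11) · (1 − 1/83)
       = 5523650 · 3280/9130 = 1984400.

1984400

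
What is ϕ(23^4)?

φ(279841) = 279841 · (1 − 1/23)
       = 279841 · 22/23 = 267674.

267674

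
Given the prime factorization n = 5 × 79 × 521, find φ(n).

φ(5) = 5 − 1 = 4.
φ(79) = 79 − 1 = 78.
φ(521) = 521 − 1 = 520.
Since φ is multiplicative, φ(205795) = 4 · 78 · 520 = 162240.

162240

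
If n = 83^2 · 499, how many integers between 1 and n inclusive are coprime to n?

3389388

φ(3437611) = 3437611 · (1 − 1/83) · (1 − 1/499)
       = 3437611 · 40836/41417 = 3389388.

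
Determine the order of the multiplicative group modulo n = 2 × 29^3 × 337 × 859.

6788605824

φ(14120401774) = 14120401774 · (1 − 1/2) · (1 − 1/29) · (1 − 1/337) · (1 − 1/859)
       = 14120401774 · 8072064/16790014 = 6788605824.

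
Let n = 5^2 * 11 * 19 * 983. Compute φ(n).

φ(5136175) = 5136175 · (1 − 1/5) · (1 − 1/11) · (1 − 1/19) · (1 − 1/983)
       = 5136175 · 707040/1027235 = 3535200.

3535200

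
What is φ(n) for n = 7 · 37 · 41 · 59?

501120

φ(7) = 7 − 1 = 6.
φ(37) = 37 − 1 = 36.
φ(41) = 41 − 1 = 40.
φ(59) = 59 − 1 = 58.
Since φ is multiplicative, φ(626521) = 6 · 36 · 40 · 58 = 501120.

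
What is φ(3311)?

2520

3311 = 7 · 11 · 43.
φ(3311) = 3311 · (1 − 1/7) · (1 − 1/11) · (1 − 1/43)
       = 3311 · 2520/3311 = 2520.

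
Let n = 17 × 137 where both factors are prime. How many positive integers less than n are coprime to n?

2176

φ(17) = 17 − 1 = 16.
φ(137) = 137 − 1 = 136.
φ(2329) = 16 × 136 = 2176.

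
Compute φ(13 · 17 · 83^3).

108460416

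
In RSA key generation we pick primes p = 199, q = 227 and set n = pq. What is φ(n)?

φ(pq) = (p−1)(q−1) = 198 · 226 = 44748.

44748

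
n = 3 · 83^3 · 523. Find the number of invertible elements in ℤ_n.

φ(3) = 3 − 1 = 2.
φ(83^3) = 83^2·(83−1) = 6889·82 = 564898.
φ(523) = 523 − 1 = 522.
Since φ is multiplicative, φ(897133803) = 2 · 564898 · 522 = 589753512.

589753512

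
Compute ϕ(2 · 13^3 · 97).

φ(2) = 2 − 1 = 1.
φ(13^3) = 13^2·(13−1) = 169·12 = 2028.
φ(97) = 97 − 1 = 96.
Multiply: 1 · 2028 · 96 = 194688.

194688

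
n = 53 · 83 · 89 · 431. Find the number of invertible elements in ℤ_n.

φ(168741241) = 168741241 · (1 − 1/53) · (1 − 1/83) · (1 − 1/89) · (1 − 1/431)
       = 168741241 · 161349760/168741241 = 161349760.

161349760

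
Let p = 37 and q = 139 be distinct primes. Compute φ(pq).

φ(pq) = (p−1)(q−1) = 36 · 138 = 4968.

4968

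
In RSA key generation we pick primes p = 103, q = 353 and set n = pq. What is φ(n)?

35904

φ(103) = 103 − 1 = 102.
φ(353) = 353 − 1 = 352.
φ(36359) = 102 × 352 = 35904.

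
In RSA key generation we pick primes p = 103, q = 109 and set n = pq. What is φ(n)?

11016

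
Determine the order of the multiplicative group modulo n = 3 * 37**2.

2664

φ(3) = 3 − 1 = 2.
φ(37^2) = 37^1·(37−1) = 37·36 = 1332.
φ(4107) = 2 × 1332 = 2664.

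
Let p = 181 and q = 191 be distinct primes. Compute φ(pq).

For distinct primes, φ(pq) = (p−1)(q−1) = 180 × 190 = 34200.

34200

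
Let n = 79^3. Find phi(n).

486798

φ(79^3) = 79^2·(79−1) = 6241·78 = 486798.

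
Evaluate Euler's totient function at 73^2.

φ(73^2) = 73^2 − 73^1 = 5329 − 73 = 5256.

5256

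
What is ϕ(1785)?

Prime factorization: 1785 = 3 · 5 · 7 · 17.
φ(1785) = 1785 · (1 − 1/3) · (1 − 1/5) · (1 − 1/7) · (1 − 1/17)
       = 1785 · 768/1785 = 768.

768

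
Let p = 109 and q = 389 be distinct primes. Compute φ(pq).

φ(109) = 109 − 1 = 108.
φ(389) = 389 − 1 = 388.
Multiply: 108 · 388 = 41904.

41904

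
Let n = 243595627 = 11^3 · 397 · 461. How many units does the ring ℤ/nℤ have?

220413600

φ(11^3) = 11^3 − 11^2 = 1331 − 121 = 1210.
φ(397) = 397 − 1 = 396.
φ(461) = 461 − 1 = 460.
Multiply: 1210 · 396 · 460 = 220413600.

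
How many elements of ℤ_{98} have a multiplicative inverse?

42

98 = 2 · 7^2.
φ(98) = 98 · (1 − 1/2) · (1 − 1/7)
       = 98 · 6/14 = 42.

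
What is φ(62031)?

36960

62031 = 3 * 23 * 29 * 31.
φ(3) = 3 − 1 = 2.
φ(23) = 23 − 1 = 22.
φ(29) = 29 − 1 = 28.
φ(31) = 31 − 1 = 30.
Since φ is multiplicative, φ(62031) = 2 · 22 · 28 · 30 = 36960.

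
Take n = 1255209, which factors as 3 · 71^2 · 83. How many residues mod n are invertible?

815080

φ(3) = 3 − 1 = 2.
φ(71^2) = 71^2 − 71^1 = 5041 − 71 = 4970.
φ(83) = 83 − 1 = 82.
φ(1255209) = 2 × 4970 × 82 = 815080.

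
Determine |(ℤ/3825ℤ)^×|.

Prime factorization: 3825 = 3^2 × 5^2 × 17.
φ(3825) = 3825 · (1 − 1/3) · (1 − 1/5) · (1 − 1/17)
       = 3825 · 128/255 = 1920.

1920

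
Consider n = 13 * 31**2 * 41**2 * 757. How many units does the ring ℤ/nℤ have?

φ(13) = 13 − 1 = 12.
φ(31^2) = 31^2 − 31^1 = 961 − 31 = 930.
φ(41^2) = 41^1·(41−1) = 41·40 = 1640.
φ(757) = 757 − 1 = 756.
φ(15897554881) = 12 × 930 × 1640 × 756 = 13836614400.

13836614400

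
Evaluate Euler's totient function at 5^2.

20

φ(5^2) = 5^1·(5−1) = 5·4 = 20.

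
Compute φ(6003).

Prime factorization: 6003 = 3**2 · 23 · 29.
φ(3^2) = 3^2 − 3^1 = 9 − 3 = 6.
φ(23) = 23 − 1 = 22.
φ(29) = 29 − 1 = 28.
Multiply: 6 · 22 · 28 = 3696.

3696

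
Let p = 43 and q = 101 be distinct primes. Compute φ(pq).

For distinct primes, φ(pq) = (p−1)(q−1) = 42 × 100 = 4200.

4200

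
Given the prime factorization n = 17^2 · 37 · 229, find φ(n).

2232576

φ(2448697) = 2448697 · (1 − 1/17) · (1 − 1/37) · (1 − 1/229)
       = 2448697 · 131328/144041 = 2232576.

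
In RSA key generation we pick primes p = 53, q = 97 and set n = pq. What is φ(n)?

φ(pq) = (p−1)(q−1) = 52 · 96 = 4992.

4992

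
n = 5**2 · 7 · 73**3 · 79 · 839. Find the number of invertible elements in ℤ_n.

φ(4512276260975) = 4512276260975 · (1 − 1/5) · (1 − 1/7) · (1 − 1/73) · (1 − 1/79) · (1 − 1/839)
       = 4512276260975 · 112948992/169347955 = 3009525891840.

3009525891840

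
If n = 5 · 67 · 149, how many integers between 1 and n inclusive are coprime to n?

39072

φ(5) = 5 − 1 = 4.
φ(67) = 67 − 1 = 66.
φ(149) = 149 − 1 = 148.
Since φ is multiplicative, φ(49915) = 4 · 66 · 148 = 39072.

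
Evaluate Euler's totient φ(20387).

Factor 20387: 20387 = 19 · 29 · 37.
φ(20387) = 20387 · (1 − 1/19) · (1 − 1/29) · (1 − 1/37)
       = 20387 · 18144/20387 = 18144.

18144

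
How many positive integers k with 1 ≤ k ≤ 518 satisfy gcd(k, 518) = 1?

First factor: 518 = 2 · 7 · 37.
φ(2) = 2 − 1 = 1.
φ(7) = 7 − 1 = 6.
φ(37) = 37 − 1 = 36.
Since φ is multiplicative, φ(518) = 1 · 6 · 36 = 216.

216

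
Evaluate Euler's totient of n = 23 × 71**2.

φ(23) = 23 − 1 = 22.
φ(71^2) = 71^2 − 71^1 = 5041 − 71 = 4970.
φ(115943) = 22 × 4970 = 109340.

109340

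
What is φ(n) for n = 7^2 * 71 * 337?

987840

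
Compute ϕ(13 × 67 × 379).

φ(13) = 13 − 1 = 12.
φ(67) = 67 − 1 = 66.
φ(379) = 379 − 1 = 378.
Since φ is multiplicative, φ(330109) = 12 · 66 · 378 = 299376.

299376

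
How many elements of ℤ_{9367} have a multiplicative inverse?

9367 = 17 · 19 · 29.
φ(17) = 17 − 1 = 16.
φ(19) = 19 − 1 = 18.
φ(29) = 29 − 1 = 28.
Multiply: 16 · 18 · 28 = 8064.

8064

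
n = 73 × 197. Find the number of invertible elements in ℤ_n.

φ(14381) = 14381 · (1 − 1/73) · (1 − 1/197)
       = 14381 · 14112/14381 = 14112.

14112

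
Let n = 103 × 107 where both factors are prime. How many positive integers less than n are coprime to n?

10812

φ(103) = 103 − 1 = 102.
φ(107) = 107 − 1 = 106.
Multiply: 102 · 106 = 10812.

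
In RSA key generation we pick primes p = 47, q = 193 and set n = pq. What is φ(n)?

φ(n) = (p − 1)(q − 1) = (47−1)(193−1) = 46·192 = 8832.

8832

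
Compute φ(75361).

57600

75361 = 11 · 13 · 17 · 31.
φ(11) = 11 − 1 = 10.
φ(13) = 13 − 1 = 12.
φ(17) = 17 − 1 = 16.
φ(31) = 31 − 1 = 30.
Multiply: 10 · 12 · 16 · 30 = 57600.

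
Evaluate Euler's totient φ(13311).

13311 = 3**3 × 17 × 29.
φ(3^3) = 3^3 − 3^2 = 27 − 9 = 18.
φ(17) = 17 − 1 = 16.
φ(29) = 29 − 1 = 28.
Since φ is multiplicative, φ(13311) = 18 · 16 · 28 = 8064.

8064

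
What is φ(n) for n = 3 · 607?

1212

φ(1821) = 1821 · (1 − 1/3) · (1 − 1/607)
       = 1821 · 1212/1821 = 1212.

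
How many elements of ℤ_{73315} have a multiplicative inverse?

50400

Factor 73315: 73315 = 5 · 11 · 31 · 43.
φ(5) = 5 − 1 = 4.
φ(11) = 11 − 1 = 10.
φ(31) = 31 − 1 = 30.
φ(43) = 43 − 1 = 42.
Multiply: 4 · 10 · 30 · 42 = 50400.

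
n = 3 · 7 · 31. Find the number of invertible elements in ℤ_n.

360

φ(651) = 651 · (1 − 1/3) · (1 − 1/7) · (1 − 1/31)
       = 651 · 360/651 = 360.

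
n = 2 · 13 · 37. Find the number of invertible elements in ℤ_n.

432

φ(2) = 2 − 1 = 1.
φ(13) = 13 − 1 = 12.
φ(37) = 37 − 1 = 36.
Since φ is multiplicative, φ(962) = 1 · 12 · 36 = 432.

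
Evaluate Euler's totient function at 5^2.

φ(25) = 25 · (1 − 1/5)
       = 25 · 4/5 = 20.

20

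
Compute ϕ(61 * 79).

φ(4819) = 4819 · (1 − 1/61) · (1 − 1/79)
       = 4819 · 4680/4819 = 4680.

4680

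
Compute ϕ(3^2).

6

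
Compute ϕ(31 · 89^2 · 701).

164472000

φ(31) = 31 − 1 = 30.
φ(89^2) = 89^1·(89−1) = 89·88 = 7832.
φ(701) = 701 − 1 = 700.
φ(172131251) = 30 × 7832 × 700 = 164472000.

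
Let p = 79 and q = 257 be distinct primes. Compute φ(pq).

19968

For distinct primes, φ(pq) = (p−1)(q−1) = 78 × 256 = 19968.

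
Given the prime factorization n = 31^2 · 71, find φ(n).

φ(31^2) = 31^1·(31−1) = 31·30 = 930.
φ(71) = 71 − 1 = 70.
Since φ is multiplicative, φ(68231) = 930 · 70 = 65100.

65100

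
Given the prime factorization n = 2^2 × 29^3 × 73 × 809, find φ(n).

2739856896

φ(2^2) = 2^1·(2−1) = 2·1 = 2.
φ(29^3) = 29^3 − 29^2 = 24389 − 841 = 23548.
φ(73) = 73 − 1 = 72.
φ(809) = 809 − 1 = 808.
Multiply: 2 · 23548 · 72 · 808 = 2739856896.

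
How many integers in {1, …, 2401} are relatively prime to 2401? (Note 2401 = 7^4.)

2058

φ(2401) = 2401 · (1 − 1/7)
       = 2401 · 6/7 = 2058.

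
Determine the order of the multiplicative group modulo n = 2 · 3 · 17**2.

φ(1734) = 1734 · (1 − 1/2) · (1 − 1/3) · (1 − 1/17)
       = 1734 · 32/102 = 544.

544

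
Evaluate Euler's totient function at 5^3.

100

φ(125) = 125 · (1 − 1/5)
       = 125 · 4/5 = 100.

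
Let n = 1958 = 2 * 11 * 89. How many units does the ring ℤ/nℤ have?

880

φ(1958) = 1958 · (1 − 1/2) · (1 − 1/11) · (1 − 1/89)
       = 1958 · 880/1958 = 880.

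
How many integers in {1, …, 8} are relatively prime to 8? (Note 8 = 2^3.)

φ(8) = 8 · (1 − 1/2)
       = 8 · 1/2 = 4.

4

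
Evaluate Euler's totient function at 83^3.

φ(571787) = 571787 · (1 − 1/83)
       = 571787 · 82/83 = 564898.

564898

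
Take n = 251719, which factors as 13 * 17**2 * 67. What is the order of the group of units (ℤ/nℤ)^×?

φ(251719) = 251719 · (1 − 1/13) · (1 − 1/17) · (1 − 1/67)
       = 251719 · 12672/14807 = 215424.

215424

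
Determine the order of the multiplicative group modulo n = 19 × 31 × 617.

332640

φ(19) = 19 − 1 = 18.
φ(31) = 31 − 1 = 30.
φ(617) = 617 − 1 = 616.
Since φ is multiplicative, φ(363413) = 18 · 30 · 616 = 332640.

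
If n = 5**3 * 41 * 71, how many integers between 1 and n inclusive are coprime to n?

φ(363875) = 363875 · (1 − 1/5) · (1 − 1/41) · (1 − 1/71)
       = 363875 · 11200/14555 = 280000.

280000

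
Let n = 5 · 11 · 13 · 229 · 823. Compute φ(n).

φ(5) = 5 − 1 = 4.
φ(11) = 11 − 1 = 10.
φ(13) = 13 − 1 = 12.
φ(229) = 229 − 1 = 228.
φ(823) = 823 − 1 = 822.
Multiply: 4 · 10 · 12 · 228 · 822 = 89959680.

89959680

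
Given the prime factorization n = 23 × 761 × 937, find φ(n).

φ(23) = 23 − 1 = 22.
φ(761) = 761 − 1 = 760.
φ(937) = 937 − 1 = 936.
φ(16400311) = 22 × 760 × 936 = 15649920.

15649920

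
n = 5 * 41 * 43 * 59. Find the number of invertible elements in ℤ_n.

φ(520085) = 520085 · (1 − 1/5) · (1 − 1/41) · (1 − 1/43) · (1 − 1/59)
       = 520085 · 389760/520085 = 389760.

389760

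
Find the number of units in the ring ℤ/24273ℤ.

24273 = 3^3 · 29 · 31.
φ(3^3) = 3^2·(3−1) = 9·2 = 18.
φ(29) = 29 − 1 = 28.
φ(31) = 31 − 1 = 30.
Since φ is multiplicative, φ(24273) = 18 · 28 · 30 = 15120.

15120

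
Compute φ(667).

Prime factorization: 667 = 23 · 29.
φ(667) = 667 · (1 − 1/23) · (1 − 1/29)
       = 667 · 616/667 = 616.

616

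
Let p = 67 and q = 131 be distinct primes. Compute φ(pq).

8580

φ(pq) = (p−1)(q−1) = 66 · 130 = 8580.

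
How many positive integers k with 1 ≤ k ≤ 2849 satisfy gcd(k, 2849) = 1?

2160

2849 = 7 · 11 · 37.
φ(2849) = 2849 · (1 − 1/7) · (1 − 1/11) · (1 − 1/37)
       = 2849 · 2160/2849 = 2160.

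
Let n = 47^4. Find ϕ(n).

4775858

φ(4879681) = 4879681 · (1 − 1/47)
       = 4879681 · 46/47 = 4775858.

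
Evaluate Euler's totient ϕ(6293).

Prime factorization: 6293 = 7 · 29 · 31.
φ(6293) = 6293 · (1 − 1/7) · (1 − 1/29) · (1 − 1/31)
       = 6293 · 5040/6293 = 5040.

5040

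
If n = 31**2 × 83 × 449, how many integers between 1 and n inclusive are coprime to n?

φ(31^2) = 31^1·(31−1) = 31·30 = 930.
φ(83) = 83 − 1 = 82.
φ(449) = 449 − 1 = 448.
Since φ is multiplicative, φ(35813587) = 930 · 82 · 448 = 34164480.

34164480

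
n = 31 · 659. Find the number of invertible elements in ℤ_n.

φ(20429) = 20429 · (1 − 1/31) · (1 − 1/659)
       = 20429 · 19740/20429 = 19740.

19740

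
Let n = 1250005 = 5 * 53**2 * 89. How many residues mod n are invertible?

970112

φ(5) = 5 − 1 = 4.
φ(53^2) = 53^2 − 53^1 = 2809 − 53 = 2756.
φ(89) = 89 − 1 = 88.
φ(1250005) = 4 × 2756 × 88 = 970112.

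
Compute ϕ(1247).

1247 = 29 · 43.
φ(29) = 29 − 1 = 28.
φ(43) = 43 − 1 = 42.
Since φ is multiplicative, φ(1247) = 28 · 42 = 1176.

1176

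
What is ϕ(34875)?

18000

Factor 34875: 34875 = 3^2 · 5^3 · 31.
φ(3^2) = 3^1·(3−1) = 3·2 = 6.
φ(5^3) = 5^3 − 5^2 = 125 − 25 = 100.
φ(31) = 31 − 1 = 30.
Multiply: 6 · 100 · 30 = 18000.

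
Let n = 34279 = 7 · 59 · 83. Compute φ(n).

φ(7) = 7 − 1 = 6.
φ(59) = 59 − 1 = 58.
φ(83) = 83 − 1 = 82.
Multiply: 6 · 58 · 82 = 28536.

28536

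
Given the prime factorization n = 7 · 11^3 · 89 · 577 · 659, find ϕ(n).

242140631040

φ(315302438759) = 315302438759 · (1 − 1/7) · (1 − 1/11) · (1 − 1/89) · (1 − 1/577) · (1 − 1/659)
       = 315302438759 · 2001162240/2605805279 = 242140631040.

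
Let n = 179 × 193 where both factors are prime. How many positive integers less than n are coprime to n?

φ(34547) = 34547 · (1 − 1/179) · (1 − 1/193)
       = 34547 · 34176/34547 = 34176.

34176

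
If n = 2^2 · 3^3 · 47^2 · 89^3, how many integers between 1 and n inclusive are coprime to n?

φ(2^2) = 2^2 − 2^1 = 4 − 2 = 2.
φ(3^3) = 3^2·(3−1) = 9·2 = 18.
φ(47^2) = 47^2 − 47^1 = 2209 − 47 = 2162.
φ(89^3) = 89^2·(89−1) = 7921·88 = 697048.
Multiply: 2 · 18 · 2162 · 697048 = 54252639936.

54252639936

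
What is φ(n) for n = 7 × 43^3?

φ(556549) = 556549 · (1 − 1/7) · (1 − 1/43)
       = 556549 · 252/301 = 465948.

465948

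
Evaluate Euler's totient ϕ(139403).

Factor 139403: 139403 = 11 · 19 · 23 · 29.
φ(11) = 11 − 1 = 10.
φ(19) = 19 − 1 = 18.
φ(23) = 23 − 1 = 22.
φ(29) = 29 − 1 = 28.
φ(139403) = 10 × 18 × 22 × 28 = 110880.

110880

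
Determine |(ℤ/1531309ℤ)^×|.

1297920

Factor 1531309: 1531309 = 13^3 * 17 * 41.
φ(13^3) = 13^2·(13−1) = 169·12 = 2028.
φ(17) = 17 − 1 = 16.
φ(41) = 41 − 1 = 40.
Multiply: 2028 · 16 · 40 = 1297920.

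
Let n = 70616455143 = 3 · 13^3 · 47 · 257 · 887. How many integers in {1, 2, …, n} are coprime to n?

42318422016

φ(70616455143) = 70616455143 · (1 − 1/3) · (1 − 1/13) · (1 − 1/47) · (1 − 1/257) · (1 − 1/887)
       = 70616455143 · 250404864/417848847 = 42318422016.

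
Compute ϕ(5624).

2592

5624 = 2**3 * 19 * 37.
φ(2^3) = 2^2·(2−1) = 4·1 = 4.
φ(19) = 19 − 1 = 18.
φ(37) = 37 − 1 = 36.
Multiply: 4 · 18 · 36 = 2592.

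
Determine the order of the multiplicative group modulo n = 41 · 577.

23040

φ(23657) = 23657 · (1 − 1/41) · (1 − 1/577)
       = 23657 · 23040/23657 = 23040.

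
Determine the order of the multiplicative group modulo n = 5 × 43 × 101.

φ(5) = 5 − 1 = 4.
φ(43) = 43 − 1 = 42.
φ(101) = 101 − 1 = 100.
Multiply: 4 · 42 · 100 = 16800.

16800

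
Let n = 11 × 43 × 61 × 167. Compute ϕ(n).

φ(4818451) = 4818451 · (1 − 1/11) · (1 − 1/43) · (1 − 1/61) · (1 − 1/167)
       = 4818451 · 4183200/4818451 = 4183200.

4183200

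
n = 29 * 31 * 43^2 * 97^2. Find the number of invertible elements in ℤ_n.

14126676480

φ(15640119659) = 15640119659 · (1 − 1/29) · (1 − 1/31) · (1 − 1/43) · (1 − 1/97)
       = 15640119659 · 3386880/3749729 = 14126676480.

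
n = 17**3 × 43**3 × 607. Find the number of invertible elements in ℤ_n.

φ(237105059837) = 237105059837 · (1 − 1/17) · (1 − 1/43) · (1 − 1/607)
       = 237105059837 · 407232/443717 = 217608898752.

217608898752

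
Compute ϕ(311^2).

96410

φ(311^2) = 311^1·(311−1) = 311·310 = 96410.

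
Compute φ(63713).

Prime factorization: 63713 = 13**3 · 29.
φ(13^3) = 13^3 − 13^2 = 2197 − 169 = 2028.
φ(29) = 29 − 1 = 28.
Since φ is multiplicative, φ(63713) = 2028 · 28 = 56784.

56784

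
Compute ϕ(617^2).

380072

φ(380689) = 380689 · (1 − 1/617)
       = 380689 · 616/617 = 380072.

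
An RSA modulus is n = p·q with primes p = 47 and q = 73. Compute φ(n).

3312

For distinct primes, φ(pq) = (p−1)(q−1) = 46 × 72 = 3312.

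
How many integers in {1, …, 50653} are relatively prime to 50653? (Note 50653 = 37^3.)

φ(37^3) = 37^2·(37−1) = 1369·36 = 49284.

49284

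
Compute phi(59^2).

φ(59^2) = 59^1·(59−1) = 59·58 = 3422.

3422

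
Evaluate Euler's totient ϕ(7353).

Factor 7353: 7353 = 3^2 × 19 × 43.
φ(7353) = 7353 · (1 − 1/3) · (1 − 1/19) · (1 − 1/43)
       = 7353 · 1512/2451 = 4536.

4536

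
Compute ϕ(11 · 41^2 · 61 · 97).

φ(109411247) = 109411247 · (1 − 1/11) · (1 − 1/41) · (1 − 1/61) · (1 − 1/97)
       = 109411247 · 2304000/2668567 = 94464000.

94464000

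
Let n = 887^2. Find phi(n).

φ(887^2) = 887^1·(887−1) = 887·886 = 785882.

785882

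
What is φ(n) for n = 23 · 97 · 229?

φ(510899) = 510899 · (1 − 1/23) · (1 − 1/97) · (1 − 1/229)
       = 510899 · 481536/510899 = 481536.

481536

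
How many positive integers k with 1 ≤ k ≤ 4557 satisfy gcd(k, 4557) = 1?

4557 = 3 * 7**2 * 31.
φ(4557) = 4557 · (1 − 1/3) · (1 − 1/7) · (1 − 1/31)
       = 4557 · 360/651 = 2520.

2520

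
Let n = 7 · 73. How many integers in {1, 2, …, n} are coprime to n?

φ(511) = 511 · (1 − 1/7) · (1 − 1/73)
       = 511 · 432/511 = 432.

432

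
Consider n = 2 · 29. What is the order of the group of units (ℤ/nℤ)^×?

28

φ(58) = 58 · (1 − 1/2) · (1 − 1/29)
       = 58 · 28/58 = 28.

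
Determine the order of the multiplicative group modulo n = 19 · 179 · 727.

2326104

φ(2472527) = 2472527 · (1 − 1/19) · (1 − 1/179) · (1 − 1/727)
       = 2472527 · 2326104/2472527 = 2326104.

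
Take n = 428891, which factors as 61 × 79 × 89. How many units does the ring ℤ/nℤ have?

φ(61) = 61 − 1 = 60.
φ(79) = 79 − 1 = 78.
φ(89) = 89 − 1 = 88.
Since φ is multiplicative, φ(428891) = 60 · 78 · 88 = 411840.

411840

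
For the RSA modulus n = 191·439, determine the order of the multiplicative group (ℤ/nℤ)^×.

83220

φ(pq) = (p−1)(q−1) = 190 · 438 = 83220.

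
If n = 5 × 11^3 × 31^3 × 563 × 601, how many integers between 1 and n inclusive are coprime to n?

φ(67083545545115) = 67083545545115 · (1 − 1/5) · (1 − 1/11) · (1 − 1/31) · (1 − 1/563) · (1 − 1/601)
       = 67083545545115 · 404640000/576908915 = 47051943840000.

47051943840000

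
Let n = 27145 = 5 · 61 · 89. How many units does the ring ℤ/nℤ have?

21120

φ(5) = 5 − 1 = 4.
φ(61) = 61 − 1 = 60.
φ(89) = 89 − 1 = 88.
Since φ is multiplicative, φ(27145) = 4 · 60 · 88 = 21120.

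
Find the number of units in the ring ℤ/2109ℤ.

1296

2109 = 3 · 19 · 37.
φ(3) = 3 − 1 = 2.
φ(19) = 19 − 1 = 18.
φ(37) = 37 − 1 = 36.
Multiply: 2 · 18 · 36 = 1296.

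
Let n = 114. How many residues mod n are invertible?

36

Factor 114: 114 = 2 × 3 × 19.
φ(114) = 114 · (1 − 1/2) · (1 − 1/3) · (1 − 1/19)
       = 114 · 36/114 = 36.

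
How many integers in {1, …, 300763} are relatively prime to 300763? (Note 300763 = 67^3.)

296274

φ(67^3) = 67^2·(67−1) = 4489·66 = 296274.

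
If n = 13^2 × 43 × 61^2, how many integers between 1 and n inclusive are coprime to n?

φ(13^2) = 13^1·(13−1) = 13·12 = 156.
φ(43) = 43 − 1 = 42.
φ(61^2) = 61^2 − 61^1 = 3721 − 61 = 3660.
Since φ is multiplicative, φ(27040507) = 156 · 42 · 3660 = 23980320.

23980320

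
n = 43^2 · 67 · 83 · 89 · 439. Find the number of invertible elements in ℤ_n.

φ(43^2) = 43^1·(43−1) = 43·42 = 1806.
φ(67) = 67 − 1 = 66.
φ(83) = 83 − 1 = 82.
φ(89) = 89 − 1 = 88.
φ(439) = 439 − 1 = 438.
φ(401739313519) = 1806 × 66 × 82 × 88 × 438 = 376731831168.

376731831168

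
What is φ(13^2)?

φ(13^2) = 13^2 − 13^1 = 169 − 13 = 156.

156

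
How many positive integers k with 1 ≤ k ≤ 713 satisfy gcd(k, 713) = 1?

660

Factor 713: 713 = 23 · 31.
φ(713) = 713 · (1 − 1/23) · (1 − 1/31)
       = 713 · 660/713 = 660.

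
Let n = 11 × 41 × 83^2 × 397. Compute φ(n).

1078070400

φ(1233454783) = 1233454783 · (1 − 1/11) · (1 − 1/41) · (1 − 1/83) · (1 − 1/397)
       = 1233454783 · 12988800/14860901 = 1078070400.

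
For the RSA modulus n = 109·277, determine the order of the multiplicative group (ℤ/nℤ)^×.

29808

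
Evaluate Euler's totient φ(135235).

First factor: 135235 = 5 × 17 × 37 × 43.
φ(5) = 5 − 1 = 4.
φ(17) = 17 − 1 = 16.
φ(37) = 37 − 1 = 36.
φ(43) = 43 − 1 = 42.
φ(135235) = 4 × 16 × 36 × 42 = 96768.

96768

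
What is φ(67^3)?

φ(67^3) = 67^3 − 67^2 = 300763 − 4489 = 296274.

296274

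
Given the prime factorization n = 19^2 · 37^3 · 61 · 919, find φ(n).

928380450240

φ(1025079906247) = 1025079906247 · (1 − 1/19) · (1 − 1/37) · (1 − 1/61) · (1 − 1/919)
       = 1025079906247 · 35691840/39409477 = 928380450240.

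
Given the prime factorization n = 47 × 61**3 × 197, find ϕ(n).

2012912160

φ(47) = 47 − 1 = 46.
φ(61^3) = 61^3 − 61^2 = 226981 − 3721 = 223260.
φ(197) = 197 − 1 = 196.
Since φ is multiplicative, φ(2101617079) = 46 · 223260 · 196 = 2012912160.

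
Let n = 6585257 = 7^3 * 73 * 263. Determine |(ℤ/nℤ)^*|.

φ(7^3) = 7^2·(7−1) = 49·6 = 294.
φ(73) = 73 − 1 = 72.
φ(263) = 263 − 1 = 262.
Multiply: 294 · 72 · 262 = 5546016.

5546016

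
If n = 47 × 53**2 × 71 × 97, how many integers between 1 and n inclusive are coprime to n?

851934720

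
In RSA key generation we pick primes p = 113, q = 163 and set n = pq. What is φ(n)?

φ(113) = 113 − 1 = 112.
φ(163) = 163 − 1 = 162.
Multiply: 112 · 162 = 18144.

18144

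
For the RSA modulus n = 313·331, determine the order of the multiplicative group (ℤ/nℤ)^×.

φ(103603) = 103603 · (1 − 1/313) · (1 − 1/331)
       = 103603 · 102960/103603 = 102960.

102960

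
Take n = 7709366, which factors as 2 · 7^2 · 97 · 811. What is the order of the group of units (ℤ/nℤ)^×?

φ(2) = 2 − 1 = 1.
φ(7^2) = 7^1·(7−1) = 7·6 = 42.
φ(97) = 97 − 1 = 96.
φ(811) = 811 − 1 = 810.
Multiply: 1 · 42 · 96 · 810 = 3265920.

3265920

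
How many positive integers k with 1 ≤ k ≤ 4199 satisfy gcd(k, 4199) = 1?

3456

First factor: 4199 = 13 * 17 * 19.
φ(13) = 13 − 1 = 12.
φ(17) = 17 − 1 = 16.
φ(19) = 19 − 1 = 18.
φ(4199) = 12 × 16 × 18 = 3456.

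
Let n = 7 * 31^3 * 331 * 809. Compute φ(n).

46123387200

φ(55841829323) = 55841829323 · (1 − 1/7) · (1 − 1/31) · (1 − 1/331) · (1 − 1/809)
       = 55841829323 · 47995200/58108043 = 46123387200.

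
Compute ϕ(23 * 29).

616

φ(23) = 23 − 1 = 22.
φ(29) = 29 − 1 = 28.
Multiply: 22 · 28 = 616.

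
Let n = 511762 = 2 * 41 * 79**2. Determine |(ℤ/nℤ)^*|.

246480

φ(511762) = 511762 · (1 − 1/2) · (1 − 1/41) · (1 − 1/79)
       = 511762 · 3120/6478 = 246480.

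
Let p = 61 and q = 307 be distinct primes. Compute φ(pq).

φ(pq) = (p−1)(q−1) = 60 · 306 = 18360.

18360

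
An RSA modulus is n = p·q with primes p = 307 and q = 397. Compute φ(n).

φ(n) = (p − 1)(q − 1) = (307−1)(397−1) = 306·396 = 121176.

121176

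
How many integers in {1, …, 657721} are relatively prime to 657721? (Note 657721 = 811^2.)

φ(657721) = 657721 · (1 − 1/811)
       = 657721 · 810/811 = 656910.

656910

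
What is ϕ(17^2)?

272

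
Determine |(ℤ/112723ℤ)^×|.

112723 = 13^2 × 23 × 29.
φ(13^2) = 13^1·(13−1) = 13·12 = 156.
φ(23) = 23 − 1 = 22.
φ(29) = 29 − 1 = 28.
Multiply: 156 · 22 · 28 = 96096.

96096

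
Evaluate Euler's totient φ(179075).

First factor: 179075 = 5^2 × 13 × 19 × 29.
φ(5^2) = 5^1·(5−1) = 5·4 = 20.
φ(13) = 13 − 1 = 12.
φ(19) = 19 − 1 = 18.
φ(29) = 29 − 1 = 28.
Since φ is multiplicative, φ(179075) = 20 · 12 · 18 · 28 = 120960.

120960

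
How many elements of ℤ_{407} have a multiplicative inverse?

Factor 407: 407 = 11 · 37.
φ(11) = 11 − 1 = 10.
φ(37) = 37 − 1 = 36.
φ(407) = 10 × 36 = 360.

360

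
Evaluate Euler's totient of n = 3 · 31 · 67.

φ(6231) = 6231 · (1 − 1/3) · (1 − 1/31) · (1 − 1/67)
       = 6231 · 3960/6231 = 3960.

3960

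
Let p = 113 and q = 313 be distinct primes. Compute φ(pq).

34944

φ(35369) = 35369 · (1 − 1/113) · (1 − 1/313)
       = 35369 · 34944/35369 = 34944.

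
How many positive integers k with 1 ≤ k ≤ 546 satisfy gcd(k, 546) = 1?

Prime factorization: 546 = 2 · 3 · 7 · 13.
φ(546) = 546 · (1 − 1/2) · (1 − 1/3) · (1 − 1/7) · (1 − 1/13)
       = 546 · 144/546 = 144.

144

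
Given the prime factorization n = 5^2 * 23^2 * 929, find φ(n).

φ(12286025) = 12286025 · (1 − 1/5) · (1 − 1/23) · (1 − 1/929)
       = 12286025 · 81664/106835 = 9391360.

9391360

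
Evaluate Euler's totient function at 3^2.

φ(9) = 9 · (1 − 1/3)
       = 9 · 2/3 = 6.

6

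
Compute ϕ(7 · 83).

492

φ(581) = 581 · (1 − 1/7) · (1 − 1/83)
       = 581 · 492/581 = 492.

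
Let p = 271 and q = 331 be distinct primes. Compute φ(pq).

φ(n) = (p − 1)(q − 1) = (271−1)(331−1) = 270·330 = 89100.

89100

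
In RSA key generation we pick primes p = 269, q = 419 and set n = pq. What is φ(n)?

112024

φ(112711) = 112711 · (1 − 1/269) · (1 − 1/419)
       = 112711 · 112024/112711 = 112024.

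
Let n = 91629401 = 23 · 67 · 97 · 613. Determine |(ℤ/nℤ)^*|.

85307904

φ(23) = 23 − 1 = 22.
φ(67) = 67 − 1 = 66.
φ(97) = 97 − 1 = 96.
φ(613) = 613 − 1 = 612.
φ(91629401) = 22 × 66 × 96 × 612 = 85307904.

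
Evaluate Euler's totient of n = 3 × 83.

164

φ(3) = 3 − 1 = 2.
φ(83) = 83 − 1 = 82.
φ(249) = 2 × 82 = 164.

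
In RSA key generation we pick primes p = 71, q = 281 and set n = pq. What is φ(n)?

φ(71) = 71 − 1 = 70.
φ(281) = 281 − 1 = 280.
Since φ is multiplicative, φ(19951) = 70 · 280 = 19600.

19600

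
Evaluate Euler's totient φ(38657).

Prime factorization: 38657 = 29 * 31 * 43.
φ(38657) = 38657 · (1 − 1/29) · (1 − 1/31) · (1 − 1/43)
       = 38657 · 35280/38657 = 35280.

35280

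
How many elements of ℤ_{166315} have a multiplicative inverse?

Factor 166315: 166315 = 5 · 29 · 31 · 37.
φ(166315) = 166315 · (1 − 1/5) · (1 − 1/29) · (1 − 1/31) · (1 − 1/37)
       = 166315 · 120960/166315 = 120960.

120960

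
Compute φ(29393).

20736

Prime factorization: 29393 = 7 · 13 · 17 · 19.
φ(29393) = 29393 · (1 − 1/7) · (1 − 1/13) · (1 − 1/17) · (1 − 1/19)
       = 29393 · 20736/29393 = 20736.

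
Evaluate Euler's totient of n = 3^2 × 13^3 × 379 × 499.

φ(3739489533) = 3739489533 · (1 − 1/3) · (1 − 1/13) · (1 − 1/379) · (1 − 1/499)
       = 3739489533 · 4517856/7375719 = 2290552992.

2290552992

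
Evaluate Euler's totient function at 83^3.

564898

φ(571787) = 571787 · (1 − 1/83)
       = 571787 · 82/83 = 564898.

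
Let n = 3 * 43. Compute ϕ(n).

84

φ(3) = 3 − 1 = 2.
φ(43) = 43 − 1 = 42.
Multiply: 2 · 42 = 84.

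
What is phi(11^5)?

φ(11^5) = 11^5 − 11^4 = 161051 − 14641 = 146410.

146410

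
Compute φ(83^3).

φ(83^3) = 83^2·(83−1) = 6889·82 = 564898.

564898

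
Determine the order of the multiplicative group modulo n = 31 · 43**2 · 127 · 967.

6594572880

φ(31) = 31 − 1 = 30.
φ(43^2) = 43^1·(43−1) = 43·42 = 1806.
φ(127) = 127 − 1 = 126.
φ(967) = 967 − 1 = 966.
Since φ is multiplicative, φ(7039289071) = 30 · 1806 · 126 · 966 = 6594572880.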